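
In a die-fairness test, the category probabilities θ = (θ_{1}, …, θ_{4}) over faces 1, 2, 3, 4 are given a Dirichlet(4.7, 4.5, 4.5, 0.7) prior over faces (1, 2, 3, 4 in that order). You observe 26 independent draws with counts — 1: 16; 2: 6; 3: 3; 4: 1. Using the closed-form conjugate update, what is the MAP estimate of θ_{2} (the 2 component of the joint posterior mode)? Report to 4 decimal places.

0.2610

The Dirichlet prior is conjugate to the Multinomial likelihood: each posterior αⱼ = prior αⱼ + observed count nⱼ.
Posterior concentration: (20.7, 10.5, 7.5, 1.7), total = 40.4.
Joint mode component: (α_{2}−1)/(Σα−K) = 9.5/36.4 = 0.2610.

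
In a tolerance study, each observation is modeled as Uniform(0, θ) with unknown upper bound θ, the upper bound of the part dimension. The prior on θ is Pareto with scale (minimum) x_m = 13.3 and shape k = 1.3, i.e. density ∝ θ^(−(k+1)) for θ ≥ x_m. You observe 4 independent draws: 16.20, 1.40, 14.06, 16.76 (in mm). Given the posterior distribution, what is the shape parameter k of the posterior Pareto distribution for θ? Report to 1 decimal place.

A Pareto(scale x_m, shape k) prior on the upper bound θ of Uniform(0, θ) is conjugate: posterior is Pareto(max(x_m, max xᵢ), k + n).
Sample maximum = 16.76; prior scale x_m = 13.3 → posterior scale = max = 16.76.
Posterior shape = 1.3 + 4 = 5.3.
Posterior shape k = 5.3.

5.3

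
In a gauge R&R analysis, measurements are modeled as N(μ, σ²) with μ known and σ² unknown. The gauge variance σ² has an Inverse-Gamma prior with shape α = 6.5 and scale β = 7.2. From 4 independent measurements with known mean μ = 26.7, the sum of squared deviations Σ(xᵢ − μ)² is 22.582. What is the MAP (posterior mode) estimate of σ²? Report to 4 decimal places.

With known mean μ and an Inverse-Gamma(α, β) prior on σ², the Normal likelihood is conjugate: posterior is Inv-Gamma(α + n/2, β + Σ(xᵢ−μ)²/2).
Posterior: Inv-Gamma(6.5 + 4/2, 7.2 + 22.582/2) = Inv-Gamma(8.50, 18.4910).
Mode = β/(α+1) = 18.4910/9.50 = 1.9464.

1.9464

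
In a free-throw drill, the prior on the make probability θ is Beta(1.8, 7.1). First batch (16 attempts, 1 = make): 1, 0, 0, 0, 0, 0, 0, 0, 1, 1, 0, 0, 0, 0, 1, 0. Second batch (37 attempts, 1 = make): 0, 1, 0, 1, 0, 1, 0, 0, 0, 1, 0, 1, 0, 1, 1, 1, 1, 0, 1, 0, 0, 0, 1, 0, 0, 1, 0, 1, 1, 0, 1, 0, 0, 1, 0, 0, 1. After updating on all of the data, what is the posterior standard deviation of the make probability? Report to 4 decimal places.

0.0608

The Beta prior is conjugate to a Binomial/Bernoulli likelihood; the update adds successes to α and failures to β.
After batch 1: Beta(1.8+4, 7.1+12) = Beta(5.8, 19.1).
After batch 2: Beta(5.8+17, 19.1+20) = Beta(22.8, 39.1).
Var = αβ/((α+β)²(α+β+1)) = 22.8·39.1/(61.9²·62.9) = 0.00369896; SD = √0.00369896 = 0.0608.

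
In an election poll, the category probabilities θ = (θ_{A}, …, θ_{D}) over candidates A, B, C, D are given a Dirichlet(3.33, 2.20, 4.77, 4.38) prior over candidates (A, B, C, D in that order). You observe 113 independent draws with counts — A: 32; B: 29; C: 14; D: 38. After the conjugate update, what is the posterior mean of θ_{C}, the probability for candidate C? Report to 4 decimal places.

0.1470

The Dirichlet prior is conjugate to the Multinomial likelihood: each posterior αⱼ = prior αⱼ + observed count nⱼ.
Posterior concentration: (35.33, 31.20, 18.77, 42.38), total = 127.68.
E[θ_{C}|data] = α_{C}/Σα = 18.77/127.68 = 0.1470.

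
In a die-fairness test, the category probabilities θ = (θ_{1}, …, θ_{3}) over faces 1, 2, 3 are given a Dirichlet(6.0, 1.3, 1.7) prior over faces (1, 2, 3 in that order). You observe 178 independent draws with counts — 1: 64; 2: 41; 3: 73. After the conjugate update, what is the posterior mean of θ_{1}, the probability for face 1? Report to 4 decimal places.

The Dirichlet prior is conjugate to the Multinomial likelihood: each posterior αⱼ = prior αⱼ + observed count nⱼ.
Posterior concentration: (70.0, 42.3, 74.7), total = 187.0.
E[θ_{1}|data] = α_{1}/Σα = 70.0/187.0 = 0.3743.

0.3743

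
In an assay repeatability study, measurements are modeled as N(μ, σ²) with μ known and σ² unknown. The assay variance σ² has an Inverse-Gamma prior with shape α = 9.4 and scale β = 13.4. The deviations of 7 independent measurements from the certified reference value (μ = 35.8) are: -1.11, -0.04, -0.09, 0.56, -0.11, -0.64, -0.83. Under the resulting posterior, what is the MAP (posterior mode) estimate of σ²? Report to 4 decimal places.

1.0599

With known mean μ and an Inverse-Gamma(α, β) prior on σ², the Normal likelihood is conjugate: posterior is Inv-Gamma(α + n/2, β + Σ(xᵢ−μ)²/2).
Σ(xᵢ−μ)² = (-1.11)² + (-0.04)² + (-0.09)² + (0.56)² + (-0.11)² + (-0.64)² + (-0.83)² = 2.6660.
Posterior: Inv-Gamma(9.4 + 7/2, 13.4 + 2.6660/2) = Inv-Gamma(12.90, 14.73300).
Mode = β/(α+1) = 14.73300/13.90 = 1.0599.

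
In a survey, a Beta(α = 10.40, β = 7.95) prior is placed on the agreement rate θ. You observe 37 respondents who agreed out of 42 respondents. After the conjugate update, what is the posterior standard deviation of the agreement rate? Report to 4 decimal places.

0.0524

The Beta prior is conjugate to a Binomial/Bernoulli likelihood; the update adds successes to α and failures to β.
Posterior: Beta(α+k, β+n−k) = Beta(10.40+37, 7.95+5) = Beta(47.40, 12.95).
Var = αβ/((α+β)²(α+β+1)) = 47.40·12.95/(60.35²·61.35) = 0.00274713; SD = √0.00274713 = 0.0524.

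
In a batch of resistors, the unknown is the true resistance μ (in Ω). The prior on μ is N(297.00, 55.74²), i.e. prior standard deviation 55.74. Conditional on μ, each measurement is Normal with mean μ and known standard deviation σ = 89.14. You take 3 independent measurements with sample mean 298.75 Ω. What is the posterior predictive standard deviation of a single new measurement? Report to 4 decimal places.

96.8283

For Normal data with known variance σ², a Normal(μ₀, σ₀²) prior on μ is conjugate. Posterior precision = 1/σ₀² + n/σ²; posterior mean is the precision-weighted average of μ₀ and x̄.
σ₀² = 55.74² = 3106.9476, σ² = 89.14² = 7945.9396; σ² + n·σ₀² = 7945.9396 + 3·3106.9476 = 17266.7824.
Posterior precision = 1/σ₀² + n/σ² = 1/3106.9476 + 3/7945.9396 = (σ² + n·σ₀²)/(σ₀²σ²) = 17266.7824/(3106.9476·7945.9396); posterior variance σₙ² = σ₀²σ²/(σ² + n·σ₀²) = 3106.9476·7945.9396/17266.7824 = 1429.775241.
Predictive variance for one new observation = σₙ² + σ² = 3106.9476·7945.9396/17266.7824 + 7945.9396 = σ²·(σ₀² + 17266.7824)/17266.7824 = 7945.9396·20373.73/17266.7824 = 9375.714841; SD = √(7945.9396·20373.73/17266.7824) = 96.8283.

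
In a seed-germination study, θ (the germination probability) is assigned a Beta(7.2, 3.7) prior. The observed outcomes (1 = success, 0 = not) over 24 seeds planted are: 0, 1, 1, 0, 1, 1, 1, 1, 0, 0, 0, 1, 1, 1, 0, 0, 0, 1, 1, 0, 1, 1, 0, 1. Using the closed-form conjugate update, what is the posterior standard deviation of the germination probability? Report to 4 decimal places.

0.0815

The Beta prior is conjugate to a Binomial/Bernoulli likelihood; the update adds successes to α and failures to β.
Posterior: Beta(α+k, β+n−k) = Beta(7.2+14, 3.7+10) = Beta(21.2, 13.7).
Var = αβ/((α+β)²(α+β+1)) = 21.2·13.7/(34.9²·35.9) = 0.00664219; SD = √0.00664219 = 0.0815.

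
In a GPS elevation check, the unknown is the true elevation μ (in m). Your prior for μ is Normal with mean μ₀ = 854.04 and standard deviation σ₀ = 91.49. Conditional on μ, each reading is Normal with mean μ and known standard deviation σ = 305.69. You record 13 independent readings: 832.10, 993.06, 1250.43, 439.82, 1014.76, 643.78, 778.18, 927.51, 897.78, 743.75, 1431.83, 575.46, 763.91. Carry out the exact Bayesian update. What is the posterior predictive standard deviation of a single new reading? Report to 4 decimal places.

For Normal data with known variance σ², a Normal(μ₀, σ₀²) prior on μ is conjugate. Posterior precision = 1/σ₀² + n/σ²; posterior mean is the precision-weighted average of μ₀ and x̄.
σ₀² = 91.49² = 8370.4201, σ² = 305.69² = 93446.3761; σ² + n·σ₀² = 93446.3761 + 13·8370.4201 = 202261.8374.
Posterior precision = 1/σ₀² + n/σ² = 1/8370.4201 + 13/93446.3761 = (σ² + n·σ₀²)/(σ₀²σ²) = 202261.8374/(8370.4201·93446.3761); posterior variance σₙ² = σ₀²σ²/(σ² + n·σ₀²) = 8370.4201·93446.3761/202261.8374 = 3867.192323.
Predictive variance for one new observation = σₙ² + σ² = 8370.4201·93446.3761/202261.8374 + 93446.3761 = σ²·(σ₀² + 202261.8374)/202261.8374 = 93446.3761·210632.2575/202261.8374 = 97313.568423; SD = √(93446.3761·210632.2575/202261.8374) = 311.9512.

311.9512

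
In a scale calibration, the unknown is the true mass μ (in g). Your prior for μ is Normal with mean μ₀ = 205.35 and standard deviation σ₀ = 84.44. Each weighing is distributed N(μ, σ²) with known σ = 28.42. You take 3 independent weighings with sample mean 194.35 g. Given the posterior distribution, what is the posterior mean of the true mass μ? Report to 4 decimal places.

For Normal data with known variance σ², a Normal(μ₀, σ₀²) prior on μ is conjugate. Posterior precision = 1/σ₀² + n/σ²; posterior mean is the precision-weighted average of μ₀ and x̄.
n·x̄ = 3·194.35 = 583.05.
σ₀² = 84.44² = 7130.1136, σ² = 28.42² = 807.6964; σ² + n·σ₀² = 807.6964 + 3·7130.1136 = 22198.0372.
Posterior mean = (μ₀/σ₀² + n·x̄/σ²)/(1/σ₀² + n/σ²) = (σ²·μ₀ + σ₀²·n·x̄)/(σ² + n·σ₀²) = (807.6964·205.35 + 7130.1136·583.05)/22198.0372 = 4323073.19022/22198.0372 = 194.7502.

194.7502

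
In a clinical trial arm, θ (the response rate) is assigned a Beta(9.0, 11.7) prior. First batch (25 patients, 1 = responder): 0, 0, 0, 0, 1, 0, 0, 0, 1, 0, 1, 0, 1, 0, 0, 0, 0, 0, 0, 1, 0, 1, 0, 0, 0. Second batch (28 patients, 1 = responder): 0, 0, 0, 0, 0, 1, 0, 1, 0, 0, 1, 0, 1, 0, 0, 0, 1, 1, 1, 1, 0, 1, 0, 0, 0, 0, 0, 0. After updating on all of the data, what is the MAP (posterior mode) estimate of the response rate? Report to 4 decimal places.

0.3208

The Beta prior is conjugate to a Binomial/Bernoulli likelihood; the update adds successes to α and failures to β.
After batch 1: Beta(9.0+6, 11.7+19) = Beta(15.0, 30.7).
After batch 2: Beta(15.0+9, 30.7+19) = Beta(24.0, 49.7).
Mode of Beta(a,b) for a,b>1 is (a−1)/(a+b−2) = 23.0/71.7 = 0.3208.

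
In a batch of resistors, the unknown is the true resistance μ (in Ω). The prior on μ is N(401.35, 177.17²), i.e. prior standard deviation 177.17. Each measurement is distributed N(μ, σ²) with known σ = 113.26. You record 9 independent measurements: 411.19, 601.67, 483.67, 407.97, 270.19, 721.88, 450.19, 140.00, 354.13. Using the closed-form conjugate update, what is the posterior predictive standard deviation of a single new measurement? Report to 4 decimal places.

For Normal data with known variance σ², a Normal(μ₀, σ₀²) prior on μ is conjugate. Posterior precision = 1/σ₀² + n/σ²; posterior mean is the precision-weighted average of μ₀ and x̄.
σ₀² = 177.17² = 31389.2089, σ² = 113.26² = 12827.8276; σ² + n·σ₀² = 12827.8276 + 9·31389.2089 = 295330.7077.
Posterior precision = 1/σ₀² + n/σ² = 1/31389.2089 + 9/12827.8276 = (σ² + n·σ₀²)/(σ₀²σ²) = 295330.7077/(31389.2089·12827.8276); posterior variance σₙ² = σ₀²σ²/(σ² + n·σ₀²) = 31389.2089·12827.8276/295330.7077 = 1363.404989.
Predictive variance for one new observation = σₙ² + σ² = 31389.2089·12827.8276/295330.7077 + 12827.8276 = σ²·(σ₀² + 295330.7077)/295330.7077 = 12827.8276·326719.9166/295330.7077 = 14191.232589; SD = √(12827.8276·326719.9166/295330.7077) = 119.1270.

119.1270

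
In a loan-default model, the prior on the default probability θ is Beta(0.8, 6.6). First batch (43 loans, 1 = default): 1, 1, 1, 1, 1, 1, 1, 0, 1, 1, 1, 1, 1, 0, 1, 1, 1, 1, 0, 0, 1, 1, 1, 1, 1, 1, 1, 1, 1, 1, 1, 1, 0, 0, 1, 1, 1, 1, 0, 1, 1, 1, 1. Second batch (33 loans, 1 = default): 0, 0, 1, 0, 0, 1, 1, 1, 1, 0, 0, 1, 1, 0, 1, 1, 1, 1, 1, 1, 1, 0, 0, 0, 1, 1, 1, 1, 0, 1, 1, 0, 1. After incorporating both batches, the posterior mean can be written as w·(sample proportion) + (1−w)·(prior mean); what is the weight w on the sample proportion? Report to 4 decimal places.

The Beta prior is conjugate to a Binomial/Bernoulli likelihood; the update adds successes to α and failures to β.
Total number of loans: n = 43 + 33 = 76.
Posterior mean = (α₀+k)/(α₀+β₀+n) = [n/(α₀+β₀+n)]·(k/n) + [(α₀+β₀)/(α₀+β₀+n)]·α₀/(α₀+β₀), so only n and the prior enter the weight.
The weight on the data is w = n/(α₀+β₀+n) = 76/(0.8+6.6+76) = 76/83.4 = 0.9113.

0.9113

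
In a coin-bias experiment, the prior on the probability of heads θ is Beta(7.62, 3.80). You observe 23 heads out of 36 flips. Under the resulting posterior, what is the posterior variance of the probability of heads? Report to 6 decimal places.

0.004725

The Beta prior is conjugate to a Binomial/Bernoulli likelihood; the update adds successes to α and failures to β.
Posterior: Beta(α+k, β+n−k) = Beta(7.62+23, 3.80+13) = Beta(30.62, 16.80).
Var = αβ/((α+β)²(α+β+1)) = 30.62·16.80/(47.42²·48.42) = 0.004725.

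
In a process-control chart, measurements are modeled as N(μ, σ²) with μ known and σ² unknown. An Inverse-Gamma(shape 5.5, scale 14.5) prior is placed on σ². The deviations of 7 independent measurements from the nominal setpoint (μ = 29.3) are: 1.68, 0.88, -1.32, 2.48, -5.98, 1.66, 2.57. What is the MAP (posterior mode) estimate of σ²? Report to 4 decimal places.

4.2805

With known mean μ and an Inverse-Gamma(α, β) prior on σ², the Normal likelihood is conjugate: posterior is Inv-Gamma(α + n/2, β + Σ(xᵢ−μ)²/2).
Σ(xᵢ−μ)² = (1.68)² + (0.88)² + (-1.32)² + (2.48)² + (-5.98)² + (1.66)² + (2.57)² = 56.6105.
Posterior: Inv-Gamma(5.5 + 7/2, 14.5 + 56.6105/2) = Inv-Gamma(9.00, 42.80525).
Mode = β/(α+1) = 42.80525/10.00 = 4.2805.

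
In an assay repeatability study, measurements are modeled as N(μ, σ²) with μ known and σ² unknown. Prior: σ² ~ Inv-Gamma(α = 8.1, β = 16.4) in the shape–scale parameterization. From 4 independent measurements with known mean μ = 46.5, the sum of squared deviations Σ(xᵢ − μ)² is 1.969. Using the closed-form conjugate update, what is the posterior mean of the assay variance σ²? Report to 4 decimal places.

With known mean μ and an Inverse-Gamma(α, β) prior on σ², the Normal likelihood is conjugate: posterior is Inv-Gamma(α + n/2, β + Σ(xᵢ−μ)²/2).
Posterior: Inv-Gamma(8.1 + 4/2, 16.4 + 1.969/2) = Inv-Gamma(10.10, 17.3845).
E[σ²|data] = β/(α−1) = 17.3845/9.10 = 1.9104.

1.9104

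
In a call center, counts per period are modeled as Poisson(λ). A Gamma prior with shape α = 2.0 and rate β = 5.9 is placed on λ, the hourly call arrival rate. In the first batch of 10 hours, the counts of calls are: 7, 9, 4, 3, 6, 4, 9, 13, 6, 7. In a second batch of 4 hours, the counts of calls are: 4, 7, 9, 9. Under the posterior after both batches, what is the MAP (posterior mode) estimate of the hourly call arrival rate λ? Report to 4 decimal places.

With a Gamma(shape α, rate β) prior, the Poisson likelihood is conjugate: the posterior is Gamma(α + ΣXᵢ, β + n).
Batch 1: sum of counts S = 68 over n = 10 hours.
After batch 1: Gamma(α+S, β+n) = Gamma(2.0+68, 5.9+10) = Gamma(70.0, 15.9).
Batch 2: sum of counts S = 29 over n = 4 hours.
After batch 2: Gamma(α+S, β+n) = Gamma(70.0+29, 15.9+4) = Gamma(99.0, 19.9).
Mode of Gamma(α,β) for α≥1 is (α−1)/β = 98.0/19.9 = 4.9246.

4.9246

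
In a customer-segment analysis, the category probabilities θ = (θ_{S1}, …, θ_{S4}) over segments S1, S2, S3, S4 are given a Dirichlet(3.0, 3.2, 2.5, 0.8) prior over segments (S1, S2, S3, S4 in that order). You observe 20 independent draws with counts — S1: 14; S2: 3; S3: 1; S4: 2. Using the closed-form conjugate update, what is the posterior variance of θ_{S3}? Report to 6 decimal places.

0.003428

The Dirichlet prior is conjugate to the Multinomial likelihood: each posterior αⱼ = prior αⱼ + observed count nⱼ.
Posterior concentration: (17.0, 6.2, 3.5, 2.8), total = 29.5.
Var[θ_j] = α_j(Σα−α_j)/((Σα)²(Σα+1)) = 3.5·26.0/(29.5²·30.5) = 0.003428.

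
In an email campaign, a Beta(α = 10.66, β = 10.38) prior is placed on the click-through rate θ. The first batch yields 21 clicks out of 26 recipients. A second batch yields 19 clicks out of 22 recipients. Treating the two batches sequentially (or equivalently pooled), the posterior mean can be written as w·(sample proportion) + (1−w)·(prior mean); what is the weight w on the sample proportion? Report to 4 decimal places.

0.6952

The Beta prior is conjugate to a Binomial/Bernoulli likelihood; the update adds successes to α and failures to β.
Total number of recipients: n = 26 + 22 = 48.
Posterior mean = (α₀+k)/(α₀+β₀+n) = [n/(α₀+β₀+n)]·(k/n) + [(α₀+β₀)/(α₀+β₀+n)]·α₀/(α₀+β₀), so only n and the prior enter the weight.
The weight on the data is w = n/(α₀+β₀+n) = 48/(10.66+10.38+48) = 48/69.04 = 0.6952.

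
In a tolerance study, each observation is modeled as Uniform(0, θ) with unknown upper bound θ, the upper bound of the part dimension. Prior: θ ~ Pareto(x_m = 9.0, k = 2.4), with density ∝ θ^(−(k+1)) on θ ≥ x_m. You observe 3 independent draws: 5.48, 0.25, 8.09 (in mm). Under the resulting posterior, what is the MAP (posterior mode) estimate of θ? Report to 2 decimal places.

A Pareto(scale x_m, shape k) prior on the upper bound θ of Uniform(0, θ) is conjugate: posterior is Pareto(max(x_m, max xᵢ), k + n).
Sample maximum = 8.09; prior scale x_m = 9.0 → posterior scale = max = 9.00.
Posterior shape = 2.4 + 3 = 5.4.
The Pareto density is decreasing on [x_m, ∞), so the mode is x_m = 9.00.

9.00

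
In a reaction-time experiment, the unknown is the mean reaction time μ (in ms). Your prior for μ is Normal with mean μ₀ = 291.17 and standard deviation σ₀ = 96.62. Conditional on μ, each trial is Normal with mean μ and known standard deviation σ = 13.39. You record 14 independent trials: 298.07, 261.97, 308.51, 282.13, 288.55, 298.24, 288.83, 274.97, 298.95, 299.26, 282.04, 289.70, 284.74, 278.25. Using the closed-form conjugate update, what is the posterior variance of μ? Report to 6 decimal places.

For Normal data with known variance σ², a Normal(μ₀, σ₀²) prior on μ is conjugate. Posterior precision = 1/σ₀² + n/σ²; posterior mean is the precision-weighted average of μ₀ and x̄.
σ₀² = 96.62² = 9335.4244, σ² = 13.39² = 179.2921; σ² + n·σ₀² = 179.2921 + 14·9335.4244 = 130875.2337.
Posterior precision = 1/σ₀² + n/σ² = 1/9335.4244 + 14/179.2921 = (σ² + n·σ₀²)/(σ₀²σ²) = 130875.2337/(9335.4244·179.2921); posterior variance σₙ² = σ₀²σ²/(σ² + n·σ₀²) = 9335.4244·179.2921/130875.2337 = 12.789034.

12.789034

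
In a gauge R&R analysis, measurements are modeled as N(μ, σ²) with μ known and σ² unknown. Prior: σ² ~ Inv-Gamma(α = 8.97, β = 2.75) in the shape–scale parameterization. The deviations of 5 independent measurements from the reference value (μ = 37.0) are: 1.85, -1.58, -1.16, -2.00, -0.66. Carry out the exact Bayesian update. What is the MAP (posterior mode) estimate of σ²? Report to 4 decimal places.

0.6897

With known mean μ and an Inverse-Gamma(α, β) prior on σ², the Normal likelihood is conjugate: posterior is Inv-Gamma(α + n/2, β + Σ(xᵢ−μ)²/2).
Σ(xᵢ−μ)² = (1.85)² + (-1.58)² + (-1.16)² + (-2.00)² + (-0.66)² = 11.7001.
Posterior: Inv-Gamma(8.97 + 5/2, 2.75 + 11.7001/2) = Inv-Gamma(11.47, 8.60005).
Mode = β/(α+1) = 8.60005/12.47 = 0.6897.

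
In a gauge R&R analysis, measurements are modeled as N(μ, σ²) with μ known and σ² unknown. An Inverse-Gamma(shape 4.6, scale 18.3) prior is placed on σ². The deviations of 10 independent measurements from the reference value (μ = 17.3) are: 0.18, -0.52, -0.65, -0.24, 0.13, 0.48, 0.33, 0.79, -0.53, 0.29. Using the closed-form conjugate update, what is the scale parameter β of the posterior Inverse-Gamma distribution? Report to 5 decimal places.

With known mean μ and an Inverse-Gamma(α, β) prior on σ², the Normal likelihood is conjugate: posterior is Inv-Gamma(α + n/2, β + Σ(xᵢ−μ)²/2).
Σ(xᵢ−μ)² = (0.18)² + (-0.52)² + (-0.65)² + (-0.24)² + (0.13)² + (0.48)² + (0.33)² + (0.79)² + (-0.53)² + (0.29)² = 2.1282.
Posterior: Inv-Gamma(4.6 + 10/2, 18.3 + 2.1282/2) = Inv-Gamma(9.60, 19.36410).
Posterior β = 19.36410.

19.36410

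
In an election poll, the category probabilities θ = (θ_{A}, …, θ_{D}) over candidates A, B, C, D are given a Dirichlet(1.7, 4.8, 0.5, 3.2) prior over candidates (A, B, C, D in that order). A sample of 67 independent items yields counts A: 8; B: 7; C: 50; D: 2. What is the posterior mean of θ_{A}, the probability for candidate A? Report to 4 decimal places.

The Dirichlet prior is conjugate to the Multinomial likelihood: each posterior αⱼ = prior αⱼ + observed count nⱼ.
Posterior concentration: (9.7, 11.8, 50.5, 5.2), total = 77.2.
E[θ_{A}|data] = α_{A}/Σα = 9.7/77.2 = 0.1256.

0.1256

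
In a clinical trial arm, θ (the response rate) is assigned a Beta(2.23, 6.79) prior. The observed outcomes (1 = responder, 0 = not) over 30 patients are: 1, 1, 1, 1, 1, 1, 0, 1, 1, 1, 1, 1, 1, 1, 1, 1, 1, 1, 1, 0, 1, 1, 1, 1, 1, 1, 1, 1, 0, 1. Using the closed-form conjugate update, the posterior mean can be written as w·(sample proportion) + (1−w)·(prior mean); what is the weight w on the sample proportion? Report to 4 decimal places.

0.7688

The Beta prior is conjugate to a Binomial/Bernoulli likelihood; the update adds successes to α and failures to β.
Posterior mean = (α₀+k)/(α₀+β₀+n) = [n/(α₀+β₀+n)]·(k/n) + [(α₀+β₀)/(α₀+β₀+n)]·α₀/(α₀+β₀), so only n and the prior enter the weight.
The weight on the data is w = n/(α₀+β₀+n) = 30/(2.23+6.79+30) = 30/39.02 = 0.7688.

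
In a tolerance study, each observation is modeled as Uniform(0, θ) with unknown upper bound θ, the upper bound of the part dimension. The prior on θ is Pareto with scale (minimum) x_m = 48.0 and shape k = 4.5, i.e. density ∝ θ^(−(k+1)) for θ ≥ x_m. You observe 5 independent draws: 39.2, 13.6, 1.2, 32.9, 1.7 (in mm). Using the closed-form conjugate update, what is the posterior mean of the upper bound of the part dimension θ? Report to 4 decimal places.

53.6471

A Pareto(scale x_m, shape k) prior on the upper bound θ of Uniform(0, θ) is conjugate: posterior is Pareto(max(x_m, max xᵢ), k + n).
Sample maximum = 39.2; prior scale x_m = 48.0 → posterior scale = max = 48.0.
Posterior shape = 4.5 + 5 = 9.5.
E[θ|data] = k·x_m/(k−1) = 9.5·48.0/8.5 = 53.6471.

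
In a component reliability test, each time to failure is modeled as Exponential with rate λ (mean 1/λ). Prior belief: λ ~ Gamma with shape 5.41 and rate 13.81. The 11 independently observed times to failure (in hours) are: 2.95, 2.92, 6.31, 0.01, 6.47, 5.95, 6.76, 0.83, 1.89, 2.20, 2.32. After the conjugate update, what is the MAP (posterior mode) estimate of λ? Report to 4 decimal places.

With a Gamma(shape α, rate β) prior on the exponential rate λ, the posterior after n observations with total T = Σxᵢ is Gamma(α+n, β+T).
Sum of observations T = 38.61 hours; n = 11.
Posterior: Gamma(5.41+11, 13.81+38.61) = Gamma(16.41, 52.42).
Mode = (α−1)/β = 0.2940.

0.2940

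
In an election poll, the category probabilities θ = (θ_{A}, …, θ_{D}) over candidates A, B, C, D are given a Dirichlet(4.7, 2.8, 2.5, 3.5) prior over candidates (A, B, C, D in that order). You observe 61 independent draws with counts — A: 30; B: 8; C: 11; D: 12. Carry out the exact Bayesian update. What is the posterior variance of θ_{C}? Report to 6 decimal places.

The Dirichlet prior is conjugate to the Multinomial likelihood: each posterior αⱼ = prior αⱼ + observed count nⱼ.
Posterior concentration: (34.7, 10.8, 13.5, 15.5), total = 74.5.
Var[θ_j] = α_j(Σα−α_j)/((Σα)²(Σα+1)) = 13.5·61.0/(74.5²·75.5) = 0.001965.

0.001965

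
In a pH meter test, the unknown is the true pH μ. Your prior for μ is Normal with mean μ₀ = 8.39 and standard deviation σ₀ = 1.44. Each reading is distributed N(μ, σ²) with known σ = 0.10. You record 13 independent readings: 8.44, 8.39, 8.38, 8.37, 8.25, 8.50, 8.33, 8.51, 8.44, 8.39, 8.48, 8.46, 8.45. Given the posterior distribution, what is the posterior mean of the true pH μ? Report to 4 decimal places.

8.4146

For Normal data with known variance σ², a Normal(μ₀, σ₀²) prior on μ is conjugate. Posterior precision = 1/σ₀² + n/σ²; posterior mean is the precision-weighted average of μ₀ and x̄.
Σxᵢ = 8.44 + 8.39 + 8.38 + 8.37 + 8.25 + 8.50 + 8.33 + 8.51 + 8.44 + 8.39 + 8.48 + 8.46 + 8.45 = 109.39, so n·x̄ = 109.39.
σ₀² = 1.44² = 2.0736, σ² = 0.10² = 0.01; σ² + n·σ₀² = 0.01 + 13·2.0736 = 26.9668.
Posterior mean = (μ₀/σ₀² + n·x̄/σ²)/(1/σ₀² + n/σ²) = (σ²·μ₀ + σ₀²·n·x̄)/(σ² + n·σ₀²) = (0.01·8.39 + 2.0736·109.39)/26.9668 = 226.915004/26.9668 = 8.4146.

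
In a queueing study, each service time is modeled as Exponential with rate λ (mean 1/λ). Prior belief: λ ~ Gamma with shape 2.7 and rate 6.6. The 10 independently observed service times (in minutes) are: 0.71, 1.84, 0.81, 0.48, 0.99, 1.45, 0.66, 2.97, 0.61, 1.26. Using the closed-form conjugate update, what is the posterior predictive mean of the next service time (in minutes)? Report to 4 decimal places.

With a Gamma(shape α, rate β) prior on the exponential rate λ, the posterior after n observations with total T = Σxᵢ is Gamma(α+n, β+T).
Sum of observations T = 11.78 minutes; n = 10.
Posterior: Gamma(2.7+10, 6.6+11.78) = Gamma(12.7, 18.38).
The predictive distribution for the next observation is Lomax; its mean is β/(α−1) = 18.38/11.7 = 1.5709.

1.5709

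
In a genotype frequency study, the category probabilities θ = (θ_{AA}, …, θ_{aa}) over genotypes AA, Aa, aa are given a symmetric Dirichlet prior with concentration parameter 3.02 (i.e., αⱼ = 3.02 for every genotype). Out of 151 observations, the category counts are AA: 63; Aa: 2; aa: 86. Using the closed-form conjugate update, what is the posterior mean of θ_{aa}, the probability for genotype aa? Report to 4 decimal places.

The Dirichlet prior is conjugate to the Multinomial likelihood: each posterior αⱼ = prior αⱼ + observed count nⱼ.
Posterior concentration: (66.02, 5.02, 89.02), total = 160.06.
E[θ_{aa}|data] = α_{aa}/Σα = 89.02/160.06 = 0.5562.

0.5562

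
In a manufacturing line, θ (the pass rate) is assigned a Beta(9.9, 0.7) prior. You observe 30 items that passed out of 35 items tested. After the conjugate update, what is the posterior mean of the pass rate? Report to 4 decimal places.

0.8750

The Beta prior is conjugate to a Binomial/Bernoulli likelihood; the update adds successes to α and failures to β.
Posterior: Beta(α+k, β+n−k) = Beta(9.9+30, 0.7+5) = Beta(39.9, 5.7).
Posterior mean = α/(α+β) = 39.9/45.6 = 0.8750.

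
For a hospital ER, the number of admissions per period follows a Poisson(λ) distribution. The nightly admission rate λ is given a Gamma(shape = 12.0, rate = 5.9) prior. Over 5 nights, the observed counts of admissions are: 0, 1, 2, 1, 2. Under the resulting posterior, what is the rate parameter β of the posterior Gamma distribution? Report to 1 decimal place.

10.9

With a Gamma(shape α, rate β) prior, the Poisson likelihood is conjugate: the posterior is Gamma(α + ΣXᵢ, β + n).
Sum of counts S = 6 over n = 5 nights.
Posterior: Gamma(α+S, β+n) = Gamma(12.0+6, 5.9+5) = Gamma(18.0, 10.9).
Posterior β = 10.9.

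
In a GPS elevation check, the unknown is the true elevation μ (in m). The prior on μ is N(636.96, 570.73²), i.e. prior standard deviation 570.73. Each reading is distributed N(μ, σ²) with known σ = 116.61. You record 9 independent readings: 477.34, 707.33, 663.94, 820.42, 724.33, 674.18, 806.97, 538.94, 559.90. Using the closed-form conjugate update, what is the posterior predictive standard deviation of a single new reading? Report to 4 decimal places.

For Normal data with known variance σ², a Normal(μ₀, σ₀²) prior on μ is conjugate. Posterior precision = 1/σ₀² + n/σ²; posterior mean is the precision-weighted average of μ₀ and x̄.
σ₀² = 570.73² = 325732.7329, σ² = 116.61² = 13597.8921; σ² + n·σ₀² = 13597.8921 + 9·325732.7329 = 2945192.4882.
Posterior precision = 1/σ₀² + n/σ² = 1/325732.7329 + 9/13597.8921 = (σ² + n·σ₀²)/(σ₀²σ²) = 2945192.4882/(325732.7329·13597.8921); posterior variance σₙ² = σ₀²σ²/(σ² + n·σ₀²) = 325732.7329·13597.8921/2945192.4882 = 1503.901213.
Predictive variance for one new observation = σₙ² + σ² = 325732.7329·13597.8921/2945192.4882 + 13597.8921 = σ²·(σ₀² + 2945192.4882)/2945192.4882 = 13597.8921·3270925.2211/2945192.4882 = 15101.793313; SD = √(13597.8921·3270925.2211/2945192.4882) = 122.8894.

122.8894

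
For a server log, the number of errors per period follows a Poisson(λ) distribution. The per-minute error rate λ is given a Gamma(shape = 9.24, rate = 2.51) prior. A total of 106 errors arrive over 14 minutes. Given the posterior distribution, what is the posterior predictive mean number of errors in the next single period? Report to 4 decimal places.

6.9800

With a Gamma(shape α, rate β) prior, the Poisson likelihood is conjugate: the posterior is Gamma(α + ΣXᵢ, β + n).
Posterior: Gamma(α+S, β+n) = Gamma(9.24+106, 2.51+14) = Gamma(115.24, 16.51).
The predictive distribution for one future period is NegBinom with mean α/β = 6.9800.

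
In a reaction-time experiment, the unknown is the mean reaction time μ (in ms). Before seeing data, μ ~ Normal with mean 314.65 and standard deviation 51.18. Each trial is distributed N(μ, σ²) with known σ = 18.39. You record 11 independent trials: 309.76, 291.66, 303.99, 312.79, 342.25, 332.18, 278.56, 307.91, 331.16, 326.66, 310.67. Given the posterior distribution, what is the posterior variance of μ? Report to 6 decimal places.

30.388061

For Normal data with known variance σ², a Normal(μ₀, σ₀²) prior on μ is conjugate. Posterior precision = 1/σ₀² + n/σ²; posterior mean is the precision-weighted average of μ₀ and x̄.
σ₀² = 51.18² = 2619.3924, σ² = 18.39² = 338.1921; σ² + n·σ₀² = 338.1921 + 11·2619.3924 = 29151.5085.
Posterior precision = 1/σ₀² + n/σ² = 1/2619.3924 + 11/338.1921 = (σ² + n·σ₀²)/(σ₀²σ²) = 29151.5085/(2619.3924·338.1921); posterior variance σₙ² = σ₀²σ²/(σ² + n·σ₀²) = 2619.3924·338.1921/29151.5085 = 30.388061.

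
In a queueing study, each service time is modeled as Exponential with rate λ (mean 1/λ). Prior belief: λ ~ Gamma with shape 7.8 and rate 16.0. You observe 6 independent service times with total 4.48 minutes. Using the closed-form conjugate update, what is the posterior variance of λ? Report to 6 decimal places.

With a Gamma(shape α, rate β) prior on the exponential rate λ, the posterior after n observations with total T = Σxᵢ is Gamma(α+n, β+T).
Posterior: Gamma(7.8+6, 16.0+4.48) = Gamma(13.8, 20.48).
Var = α/β² = 0.032902.

0.032902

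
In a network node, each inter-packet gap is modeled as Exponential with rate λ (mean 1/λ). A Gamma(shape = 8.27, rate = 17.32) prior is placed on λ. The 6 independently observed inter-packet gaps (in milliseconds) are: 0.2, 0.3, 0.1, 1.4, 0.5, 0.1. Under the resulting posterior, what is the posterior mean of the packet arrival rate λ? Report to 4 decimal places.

0.7164

With a Gamma(shape α, rate β) prior on the exponential rate λ, the posterior after n observations with total T = Σxᵢ is Gamma(α+n, β+T).
Sum of observations T = 2.6 milliseconds; n = 6.
Posterior: Gamma(8.27+6, 17.32+2.6) = Gamma(14.27, 19.92).
Posterior mean of λ = α/β = 14.27/19.92 = 0.7164.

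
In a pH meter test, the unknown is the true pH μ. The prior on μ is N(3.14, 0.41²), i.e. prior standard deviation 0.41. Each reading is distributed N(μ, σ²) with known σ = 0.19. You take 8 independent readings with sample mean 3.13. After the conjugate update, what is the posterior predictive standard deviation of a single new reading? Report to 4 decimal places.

0.2012

For Normal data with known variance σ², a Normal(μ₀, σ₀²) prior on μ is conjugate. Posterior precision = 1/σ₀² + n/σ²; posterior mean is the precision-weighted average of μ₀ and x̄.
σ₀² = 0.41² = 0.1681, σ² = 0.19² = 0.0361; σ² + n·σ₀² = 0.0361 + 8·0.1681 = 1.3809.
Posterior precision = 1/σ₀² + n/σ² = 1/0.1681 + 8/0.0361 = (σ² + n·σ₀²)/(σ₀²σ²) = 1.3809/(0.1681·0.0361); posterior variance σₙ² = σ₀²σ²/(σ² + n·σ₀²) = 0.1681·0.0361/1.3809 = 0.004395.
Predictive variance for one new observation = σₙ² + σ² = 0.1681·0.0361/1.3809 + 0.0361 = σ²·(σ₀² + 1.3809)/1.3809 = 0.0361·1.549/1.3809 = 0.040495; SD = √(0.0361·1.549/1.3809) = 0.2012.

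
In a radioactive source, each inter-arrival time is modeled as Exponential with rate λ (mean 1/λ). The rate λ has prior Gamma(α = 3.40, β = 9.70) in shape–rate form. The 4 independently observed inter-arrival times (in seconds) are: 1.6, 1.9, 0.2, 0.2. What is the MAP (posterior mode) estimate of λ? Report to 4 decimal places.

0.4706

With a Gamma(shape α, rate β) prior on the exponential rate λ, the posterior after n observations with total T = Σxᵢ is Gamma(α+n, β+T).
Sum of observations T = 3.9 seconds; n = 4.
Posterior: Gamma(3.40+4, 9.70+3.9) = Gamma(7.40, 13.60).
Mode = (α−1)/β = 0.4706.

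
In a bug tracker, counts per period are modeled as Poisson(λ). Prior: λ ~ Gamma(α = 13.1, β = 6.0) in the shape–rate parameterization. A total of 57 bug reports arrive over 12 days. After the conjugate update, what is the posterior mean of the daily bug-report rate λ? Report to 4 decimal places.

With a Gamma(shape α, rate β) prior, the Poisson likelihood is conjugate: the posterior is Gamma(α + ΣXᵢ, β + n).
Posterior: Gamma(α+S, β+n) = Gamma(13.1+57, 6.0+12) = Gamma(70.1, 18.0).
Posterior mean = α/β = 70.1/18.0 = 3.8944.

3.8944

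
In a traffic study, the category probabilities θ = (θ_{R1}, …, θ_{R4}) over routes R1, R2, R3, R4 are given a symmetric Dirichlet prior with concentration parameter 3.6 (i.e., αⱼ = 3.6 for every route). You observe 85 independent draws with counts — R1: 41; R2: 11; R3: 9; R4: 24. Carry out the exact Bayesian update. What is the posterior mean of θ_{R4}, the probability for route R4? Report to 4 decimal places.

The Dirichlet prior is conjugate to the Multinomial likelihood: each posterior αⱼ = prior αⱼ + observed count nⱼ.
Posterior concentration: (44.6, 14.6, 12.6, 27.6), total = 99.4.
E[θ_{R4}|data] = α_{R4}/Σα = 27.6/99.4 = 0.2777.

0.2777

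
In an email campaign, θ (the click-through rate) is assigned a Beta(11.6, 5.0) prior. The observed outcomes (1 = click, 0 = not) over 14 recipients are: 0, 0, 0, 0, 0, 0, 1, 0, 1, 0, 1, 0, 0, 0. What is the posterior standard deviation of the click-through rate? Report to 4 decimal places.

The Beta prior is conjugate to a Binomial/Bernoulli likelihood; the update adds successes to α and failures to β.
Posterior: Beta(α+k, β+n−k) = Beta(11.6+3, 5.0+11) = Beta(14.6, 16.0).
Var = αβ/((α+β)²(α+β+1)) = 14.6·16.0/(30.6²·31.6) = 0.00789483; SD = √0.00789483 = 0.0889.

0.0889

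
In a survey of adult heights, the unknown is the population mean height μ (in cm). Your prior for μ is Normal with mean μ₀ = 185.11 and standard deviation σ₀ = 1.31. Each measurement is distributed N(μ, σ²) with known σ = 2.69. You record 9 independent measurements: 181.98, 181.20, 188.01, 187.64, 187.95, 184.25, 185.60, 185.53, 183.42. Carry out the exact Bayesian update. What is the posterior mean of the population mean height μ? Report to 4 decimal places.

185.0790

For Normal data with known variance σ², a Normal(μ₀, σ₀²) prior on μ is conjugate. Posterior precision = 1/σ₀² + n/σ²; posterior mean is the precision-weighted average of μ₀ and x̄.
Σxᵢ = 181.98 + 181.20 + 188.01 + 187.64 + 187.95 + 184.25 + 185.60 + 185.53 + 183.42 = 1665.58, so n·x̄ = 1665.58.
σ₀² = 1.31² = 1.7161, σ² = 2.69² = 7.2361; σ² + n·σ₀² = 7.2361 + 9·1.7161 = 22.681.
Posterior mean = (μ₀/σ₀² + n·x̄/σ²)/(1/σ₀² + n/σ²) = (σ²·μ₀ + σ₀²·n·x̄)/(σ² + n·σ₀²) = (7.2361·185.11 + 1.7161·1665.58)/22.681 = 4197.776309/22.681 = 185.0790.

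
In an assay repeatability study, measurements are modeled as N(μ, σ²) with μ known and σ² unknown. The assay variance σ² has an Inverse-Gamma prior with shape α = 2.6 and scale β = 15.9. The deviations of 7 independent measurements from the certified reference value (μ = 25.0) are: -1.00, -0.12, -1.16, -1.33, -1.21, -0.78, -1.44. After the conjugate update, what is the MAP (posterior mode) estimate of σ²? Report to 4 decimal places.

With known mean μ and an Inverse-Gamma(α, β) prior on σ², the Normal likelihood is conjugate: posterior is Inv-Gamma(α + n/2, β + Σ(xᵢ−μ)²/2).
Σ(xᵢ−μ)² = (-1.00)² + (-0.12)² + (-1.16)² + (-1.33)² + (-1.21)² + (-0.78)² + (-1.44)² = 8.2750.
Posterior: Inv-Gamma(2.6 + 7/2, 15.9 + 8.2750/2) = Inv-Gamma(6.10, 20.03750).
Mode = β/(α+1) = 20.03750/7.10 = 2.8222.

2.8222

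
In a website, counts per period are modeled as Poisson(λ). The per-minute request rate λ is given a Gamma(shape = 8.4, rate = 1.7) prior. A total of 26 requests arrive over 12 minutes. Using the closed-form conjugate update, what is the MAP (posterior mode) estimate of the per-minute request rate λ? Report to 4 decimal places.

With a Gamma(shape α, rate β) prior, the Poisson likelihood is conjugate: the posterior is Gamma(α + ΣXᵢ, β + n).
Posterior: Gamma(α+S, β+n) = Gamma(8.4+26, 1.7+12) = Gamma(34.4, 13.7).
Mode of Gamma(α,β) for α≥1 is (α−1)/β = 33.4/13.7 = 2.4380.

2.4380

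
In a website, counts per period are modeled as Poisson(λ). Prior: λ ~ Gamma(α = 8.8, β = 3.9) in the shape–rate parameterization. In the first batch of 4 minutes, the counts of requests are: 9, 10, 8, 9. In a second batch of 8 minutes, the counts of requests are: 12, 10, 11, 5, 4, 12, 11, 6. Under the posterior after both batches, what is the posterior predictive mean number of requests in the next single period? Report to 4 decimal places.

7.2830

With a Gamma(shape α, rate β) prior, the Poisson likelihood is conjugate: the posterior is Gamma(α + ΣXᵢ, β + n).
Batch 1: sum of counts S = 36 over n = 4 minutes.
After batch 1: Gamma(α+S, β+n) = Gamma(8.8+36, 3.9+4) = Gamma(44.8, 7.9).
Batch 2: sum of counts S = 71 over n = 8 minutes.
After batch 2: Gamma(α+S, β+n) = Gamma(44.8+71, 7.9+8) = Gamma(115.8, 15.9).
The predictive distribution for one future period is NegBinom with mean α/β = 7.2830.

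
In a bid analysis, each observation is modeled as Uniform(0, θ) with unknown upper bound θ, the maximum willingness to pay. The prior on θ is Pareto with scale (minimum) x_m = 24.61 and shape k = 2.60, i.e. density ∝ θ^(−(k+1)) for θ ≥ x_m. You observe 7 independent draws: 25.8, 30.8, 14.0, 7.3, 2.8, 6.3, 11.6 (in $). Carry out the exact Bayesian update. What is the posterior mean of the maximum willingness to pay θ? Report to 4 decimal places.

A Pareto(scale x_m, shape k) prior on the upper bound θ of Uniform(0, θ) is conjugate: posterior is Pareto(max(x_m, max xᵢ), k + n).
Sample maximum = 30.8; prior scale x_m = 24.61 → posterior scale = max = 30.80.
Posterior shape = 2.60 + 7 = 9.60.
E[θ|data] = k·x_m/(k−1) = 9.60·30.80/8.60 = 34.3814.

34.3814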